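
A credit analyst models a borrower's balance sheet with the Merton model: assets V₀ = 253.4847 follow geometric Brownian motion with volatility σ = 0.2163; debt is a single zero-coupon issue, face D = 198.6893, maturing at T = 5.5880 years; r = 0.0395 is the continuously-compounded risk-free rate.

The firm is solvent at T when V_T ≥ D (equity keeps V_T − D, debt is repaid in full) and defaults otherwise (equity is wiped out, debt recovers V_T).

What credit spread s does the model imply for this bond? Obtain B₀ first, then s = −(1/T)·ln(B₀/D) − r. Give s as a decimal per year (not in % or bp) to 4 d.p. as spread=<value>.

d₁ = [ln(V₀/D) + (r + σ²/2)T] / (σ√T)
   = [ln(253.4847/198.6893) + (0.0395 + 0.5·0.2163²)·5.5880] / (0.2163·√5.5880)
   = [0.243561 + 0.351445] / 0.511311 = 1.163689
d₂ = d₁ − σ√T = 1.163689 − 0.511311 = 0.652378
N(d₁) = 0.877725,  N(d₂) = 0.742921,  e^(−rT) = 0.801936
E₀ = V₀·N(d₁) − D·e^(−rT)·N(d₂)
   = 253.4847·0.877725 − 198.6893·0.801936·0.742921 = 104.115580
B₀ = V₀ − E₀ = 253.4847 − 104.115580 = 149.369120
spread = −(1/T)·ln(B₀/D) − r = −(1/5.5880)·ln(149.369120/198.6893) − 0.0395 = 0.01155972

spread=0.0116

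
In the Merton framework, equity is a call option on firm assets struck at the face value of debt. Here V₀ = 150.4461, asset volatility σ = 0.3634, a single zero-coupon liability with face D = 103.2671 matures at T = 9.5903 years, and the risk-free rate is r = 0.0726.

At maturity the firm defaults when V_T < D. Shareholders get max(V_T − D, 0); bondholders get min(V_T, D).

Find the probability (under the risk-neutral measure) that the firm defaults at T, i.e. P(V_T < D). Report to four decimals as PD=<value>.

PD=0.3481

d₁ = [ln(V₀/D) + (r + σ²/2)T] / (σ√T)
   = [ln(150.4461/103.2671) + (0.0726 + 0.5·0.3634²)·9.5903] / (0.3634·√9.5903)
   = [0.376286 + 1.329501] / 1.125385 = 1.515737
d₂ = d₁ − σ√T = 1.515737 − 1.125385 = 0.390352
risk-neutral PD = N(−d₂) = N(-0.390352) = 0.348138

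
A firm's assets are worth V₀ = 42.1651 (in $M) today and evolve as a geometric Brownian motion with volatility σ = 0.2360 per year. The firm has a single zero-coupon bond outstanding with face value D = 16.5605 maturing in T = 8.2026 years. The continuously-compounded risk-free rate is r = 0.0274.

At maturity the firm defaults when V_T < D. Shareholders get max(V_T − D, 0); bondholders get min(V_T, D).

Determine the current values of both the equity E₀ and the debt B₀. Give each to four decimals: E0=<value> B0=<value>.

E0=29.2074 B0=12.9577

d₁ = [ln(V₀/D) + (r + σ²/2)T] / (σ√T)
   = [ln(42.1651/16.5605) + (0.0274 + 0.5·0.2360²)·8.2026] / (0.2360·√8.2026)
   = [0.934573 + 0.453177] / 0.675908 = 2.053163
d₂ = d₁ − σ√T = 2.053163 − 0.675908 = 1.377255
N(d₁) = 0.979972,  N(d₂) = 0.915783,  e^(−rT) = 0.798715
E₀ = V₀·N(d₁) − D·e^(−rT)·N(d₂)
   = 42.1651·0.979972 − 16.5605·0.798715·0.915783 = 29.207428
B₀ = V₀ − E₀ = 42.1651 − 29.207428 = 12.957672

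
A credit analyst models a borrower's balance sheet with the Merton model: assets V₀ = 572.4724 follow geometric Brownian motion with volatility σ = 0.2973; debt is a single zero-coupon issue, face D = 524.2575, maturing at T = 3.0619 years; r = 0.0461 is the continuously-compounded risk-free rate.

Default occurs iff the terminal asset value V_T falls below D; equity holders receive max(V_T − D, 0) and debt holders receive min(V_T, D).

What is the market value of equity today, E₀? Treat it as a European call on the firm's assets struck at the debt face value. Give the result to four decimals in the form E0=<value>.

E0=173.8588

d₁ = [ln(V₀/D) + (r + σ²/2)T] / (σ√T)
   = [ln(572.4724/524.2575) + (0.0461 + 0.5·0.2973²)·3.0619] / (0.2973·√3.0619)
   = [0.087982 + 0.276470] / 0.520224 = 0.700567
d₂ = d₁ − σ√T = 0.700567 − 0.520224 = 0.180343
N(d₁) = 0.758213,  N(d₂) = 0.571558,  e^(−rT) = 0.868356
E₀ = V₀·N(d₁) − D·e^(−rT)·N(d₂)
   = 572.4724·0.758213 − 524.2575·0.868356·0.571558 = 173.858799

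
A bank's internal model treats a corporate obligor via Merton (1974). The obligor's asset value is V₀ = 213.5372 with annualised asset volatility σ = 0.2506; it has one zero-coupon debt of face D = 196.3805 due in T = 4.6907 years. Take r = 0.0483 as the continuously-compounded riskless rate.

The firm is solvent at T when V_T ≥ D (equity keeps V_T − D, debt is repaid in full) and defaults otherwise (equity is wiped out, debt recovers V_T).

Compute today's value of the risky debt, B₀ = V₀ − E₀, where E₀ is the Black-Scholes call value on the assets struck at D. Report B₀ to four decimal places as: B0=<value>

B0=139.3854

d₁ = [ln(V₀/D) + (r + σ²/2)T] / (σ√T)
   = [ln(213.5372/196.3805) + (0.0483 + 0.5·0.2506²)·4.6907] / (0.2506·√4.6907)
   = [0.083757 + 0.373850] / 0.542750 = 0.843126
d₂ = d₁ − σ√T = 0.843126 − 0.542750 = 0.300376
N(d₁) = 0.800421,  N(d₂) = 0.618055,  e^(−rT) = 0.797271
E₀ = V₀·N(d₁) − D·e^(−rT)·N(d₂)
   = 213.5372·0.800421 − 196.3805·0.797271·0.618055 = 74.151782
B₀ = V₀ − E₀ = 213.5372 − 74.151782 = 139.385418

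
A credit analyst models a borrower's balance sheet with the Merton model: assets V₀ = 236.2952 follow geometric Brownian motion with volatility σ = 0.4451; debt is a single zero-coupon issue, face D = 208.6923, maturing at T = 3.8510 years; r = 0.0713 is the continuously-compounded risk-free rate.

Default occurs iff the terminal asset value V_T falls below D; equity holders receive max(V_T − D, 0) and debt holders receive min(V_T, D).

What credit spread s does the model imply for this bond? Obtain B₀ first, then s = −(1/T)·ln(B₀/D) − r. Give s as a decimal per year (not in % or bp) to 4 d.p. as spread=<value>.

d₁ = [ln(V₀/D) + (r + σ²/2)T] / (σ√T)
   = [ln(236.2952/208.6923) + (0.0713 + 0.5·0.4451²)·3.8510] / (0.4451·√3.8510)
   = [0.124221 + 0.656045] / 0.873463 = 0.893302
d₂ = d₁ − σ√T = 0.893302 − 0.873463 = 0.019839
N(d₁) = 0.814152,  N(d₂) = 0.507914,  e^(−rT) = 0.759894
E₀ = V₀·N(d₁) − D·e^(−rT)·N(d₂)
   = 236.2952·0.814152 − 208.6923·0.759894·0.507914 = 111.833187
B₀ = V₀ − E₀ = 236.2952 − 111.833187 = 124.462013
spread = −(1/T)·ln(B₀/D) − r = −(1/3.8510)·ln(124.462013/208.6923) − 0.0713 = 0.06291459

spread=0.0629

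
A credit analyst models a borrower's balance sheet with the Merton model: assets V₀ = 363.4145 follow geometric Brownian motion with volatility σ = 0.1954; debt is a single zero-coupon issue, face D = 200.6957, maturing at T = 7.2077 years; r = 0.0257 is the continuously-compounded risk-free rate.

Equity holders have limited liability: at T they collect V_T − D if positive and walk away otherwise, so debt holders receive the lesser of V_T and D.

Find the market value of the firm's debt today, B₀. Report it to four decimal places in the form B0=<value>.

B0=162.9387

d₁ = [ln(V₀/D) + (r + σ²/2)T] / (σ√T)
   = [ln(363.4145/200.6957) + (0.0257 + 0.5·0.1954²)·7.2077] / (0.1954·√7.2077)
   = [0.593754 + 0.322837] / 0.524594 = 1.747241
d₂ = d₁ − σ√T = 1.747241 − 0.524594 = 1.222648
N(d₁) = 0.959702,  N(d₂) = 0.889269,  e^(−rT) = 0.830907
E₀ = V₀·N(d₁) − D·e^(−rT)·N(d₂)
   = 363.4145·0.959702 − 200.6957·0.830907·0.889269 = 200.475830
B₀ = V₀ − E₀ = 363.4145 − 200.475830 = 162.938670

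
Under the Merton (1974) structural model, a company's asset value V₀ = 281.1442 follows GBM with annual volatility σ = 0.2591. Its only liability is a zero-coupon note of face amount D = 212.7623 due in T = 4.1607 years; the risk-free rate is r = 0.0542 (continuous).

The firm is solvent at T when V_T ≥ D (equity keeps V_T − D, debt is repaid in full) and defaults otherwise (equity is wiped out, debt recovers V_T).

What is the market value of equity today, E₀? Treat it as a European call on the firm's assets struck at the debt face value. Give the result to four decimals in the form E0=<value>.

d₁ = [ln(V₀/D) + (r + σ²/2)T] / (σ√T)
   = [ln(281.1442/212.7623) + (0.0542 + 0.5·0.2591²)·4.1607] / (0.2591·√4.1607)
   = [0.278692 + 0.365170] / 0.528507 = 1.218266
d₂ = d₁ − σ√T = 1.218266 − 0.528507 = 0.689759
N(d₁) = 0.888439,  N(d₂) = 0.754827,  e^(−rT) = 0.798109
E₀ = V₀·N(d₁) − D·e^(−rT)·N(d₂)
   = 281.1442·0.888439 − 212.7623·0.798109·0.754827 = 121.604004

E0=121.6040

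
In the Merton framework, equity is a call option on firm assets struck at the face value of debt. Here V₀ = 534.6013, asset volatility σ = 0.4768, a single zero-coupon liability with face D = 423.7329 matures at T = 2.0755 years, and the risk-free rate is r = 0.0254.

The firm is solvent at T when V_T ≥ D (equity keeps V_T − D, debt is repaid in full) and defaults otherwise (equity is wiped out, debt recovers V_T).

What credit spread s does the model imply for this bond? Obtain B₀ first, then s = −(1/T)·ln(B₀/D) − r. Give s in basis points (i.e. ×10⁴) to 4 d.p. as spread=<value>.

spread=917.8539

d₁ = [ln(V₀/D) + (r + σ²/2)T] / (σ√T)
   = [ln(534.6013/423.7329) + (0.0254 + 0.5·0.4768²)·2.0755] / (0.4768·√2.0755)
   = [0.232418 + 0.288638] / 0.686906 = 0.758554
d₂ = d₁ − σ√T = 0.758554 − 0.686906 = 0.071648
N(d₁) = 0.775940,  N(d₂) = 0.528559,  e^(−rT) = 0.948648
E₀ = V₀·N(d₁) − D·e^(−rT)·N(d₂)
   = 534.6013·0.775940 − 423.7329·0.948648·0.528559 = 202.352187
B₀ = V₀ − E₀ = 534.6013 − 202.352187 = 332.249113
spread = −(1/T)·ln(B₀/D) − r = −(1/2.0755)·ln(332.249113/423.7329) − 0.0254 = 0.09178539
in basis points: 0.09178539 × 10⁴ = 917.8539 bp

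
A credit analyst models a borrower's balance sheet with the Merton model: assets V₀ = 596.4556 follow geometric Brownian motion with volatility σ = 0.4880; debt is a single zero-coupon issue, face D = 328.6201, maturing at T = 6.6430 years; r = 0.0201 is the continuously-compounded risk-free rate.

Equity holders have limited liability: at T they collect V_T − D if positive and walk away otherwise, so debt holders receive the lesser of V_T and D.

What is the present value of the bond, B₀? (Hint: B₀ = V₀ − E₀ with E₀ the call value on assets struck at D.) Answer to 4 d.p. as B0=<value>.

B0=205.7769

d₁ = [ln(V₀/D) + (r + σ²/2)T] / (σ√T)
   = [ln(596.4556/328.6201) + (0.0201 + 0.5·0.4880²)·6.6430] / (0.4880·√6.6430)
   = [0.596102 + 0.924520] / 1.257772 = 1.208981
d₂ = d₁ − σ√T = 1.208981 − 1.257772 = -0.048791
N(d₁) = 0.886665,  N(d₂) = 0.480543,  e^(−rT) = 0.875006
E₀ = V₀·N(d₁) − D·e^(−rT)·N(d₂)
   = 596.4556·0.886665 − 328.6201·0.875006·0.480543 = 390.678733
B₀ = V₀ − E₀ = 596.4556 − 390.678733 = 205.776867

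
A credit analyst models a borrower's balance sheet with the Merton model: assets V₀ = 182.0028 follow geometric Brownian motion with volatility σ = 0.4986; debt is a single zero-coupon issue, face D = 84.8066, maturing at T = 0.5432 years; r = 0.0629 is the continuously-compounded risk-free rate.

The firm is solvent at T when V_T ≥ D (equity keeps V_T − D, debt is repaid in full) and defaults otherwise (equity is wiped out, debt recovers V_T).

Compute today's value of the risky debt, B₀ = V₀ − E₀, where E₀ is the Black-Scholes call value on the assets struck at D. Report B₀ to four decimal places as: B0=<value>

d₁ = [ln(V₀/D) + (r + σ²/2)T] / (σ√T)
   = [ln(182.0028/84.8066) + (0.0629 + 0.5·0.4986²)·0.5432] / (0.4986·√0.5432)
   = [0.763649 + 0.101688] / 0.367479 = 2.354793
d₂ = d₁ − σ√T = 2.354793 − 0.367479 = 1.987314
N(d₁) = 0.990733,  N(d₂) = 0.976556,  e^(−rT) = 0.966410
E₀ = V₀·N(d₁) − D·e^(−rT)·N(d₂)
   = 182.0028·0.990733 − 84.8066·0.966410·0.976556 = 100.279741
B₀ = V₀ − E₀ = 182.0028 − 100.279741 = 81.723059

B0=81.7231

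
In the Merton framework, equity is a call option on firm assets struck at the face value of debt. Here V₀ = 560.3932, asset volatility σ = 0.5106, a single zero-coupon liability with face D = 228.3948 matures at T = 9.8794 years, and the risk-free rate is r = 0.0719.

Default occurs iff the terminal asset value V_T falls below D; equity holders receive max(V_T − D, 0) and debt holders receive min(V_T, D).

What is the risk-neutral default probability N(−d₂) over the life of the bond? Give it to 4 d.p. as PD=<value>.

PD=0.4210

d₁ = [ln(V₀/D) + (r + σ²/2)T] / (σ√T)
   = [ln(560.3932/228.3948) + (0.0719 + 0.5·0.5106²)·9.8794] / (0.5106·√9.8794)
   = [0.897563 + 1.998170] / 1.604893 = 1.804315
d₂ = d₁ − σ√T = 1.804315 − 1.604893 = 0.199422
risk-neutral PD = N(−d₂) = N(-0.199422) = 0.420966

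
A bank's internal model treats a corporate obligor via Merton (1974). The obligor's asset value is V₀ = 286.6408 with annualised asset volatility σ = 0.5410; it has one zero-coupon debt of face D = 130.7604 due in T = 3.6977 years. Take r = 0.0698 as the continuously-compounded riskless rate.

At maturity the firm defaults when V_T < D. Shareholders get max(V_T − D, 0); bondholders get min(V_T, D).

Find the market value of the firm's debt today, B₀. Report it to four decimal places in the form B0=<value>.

d₁ = [ln(V₀/D) + (r + σ²/2)T] / (σ√T)
   = [ln(286.6408/130.7604) + (0.0698 + 0.5·0.5410²)·3.6977] / (0.5410·√3.6977)
   = [0.784863 + 0.799223] / 1.040311 = 1.522705
d₂ = d₁ − σ√T = 1.522705 − 1.040311 = 0.482394
N(d₁) = 0.936084,  N(d₂) = 0.685237,  e^(−rT) = 0.772518
E₀ = V₀·N(d₁) − D·e^(−rT)·N(d₂)
   = 286.6408·0.936084 − 130.7604·0.772518·0.685237 = 199.100699
B₀ = V₀ − E₀ = 286.6408 − 199.100699 = 87.540101

B0=87.5401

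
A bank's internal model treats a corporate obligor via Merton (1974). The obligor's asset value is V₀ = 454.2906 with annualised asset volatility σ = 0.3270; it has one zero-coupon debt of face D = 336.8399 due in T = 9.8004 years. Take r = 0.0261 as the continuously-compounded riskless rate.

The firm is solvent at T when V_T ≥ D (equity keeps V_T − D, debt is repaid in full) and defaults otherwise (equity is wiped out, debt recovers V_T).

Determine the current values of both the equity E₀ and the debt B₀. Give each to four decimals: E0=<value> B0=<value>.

d₁ = [ln(V₀/D) + (r + σ²/2)T] / (σ√T)
   = [ln(454.2906/336.8399) + (0.0261 + 0.5·0.3270²)·9.8004] / (0.3270·√9.8004)
   = [0.299129 + 0.779764] / 1.023693 = 1.053923
d₂ = d₁ − σ√T = 1.053923 − 1.023693 = 0.030230
N(d₁) = 0.854041,  N(d₂) = 0.512058,  e^(−rT) = 0.774304
E₀ = V₀·N(d₁) − D·e^(−rT)·N(d₂)
   = 454.2906·0.854041 − 336.8399·0.774304·0.512058 = 254.429487
B₀ = V₀ − E₀ = 454.2906 − 254.429487 = 199.861113

E0=254.4295 B0=199.8611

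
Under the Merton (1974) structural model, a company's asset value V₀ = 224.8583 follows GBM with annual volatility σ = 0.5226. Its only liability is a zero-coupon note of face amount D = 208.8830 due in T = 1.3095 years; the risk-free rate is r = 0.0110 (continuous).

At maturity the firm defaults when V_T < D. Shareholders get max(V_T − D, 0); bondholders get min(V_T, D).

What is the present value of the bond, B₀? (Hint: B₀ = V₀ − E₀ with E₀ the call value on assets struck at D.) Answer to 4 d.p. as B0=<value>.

B0=164.2163

d₁ = [ln(V₀/D) + (r + σ²/2)T] / (σ√T)
   = [ln(224.8583/208.8830) + (0.0110 + 0.5·0.5226²)·1.3095] / (0.5226·√1.3095)
   = [0.073696 + 0.193224] / 0.598029 = 0.446333
d₂ = d₁ − σ√T = 0.446333 − 0.598029 = -0.151696
N(d₁) = 0.672322,  N(d₂) = 0.439713,  e^(−rT) = 0.985699
E₀ = V₀·N(d₁) − D·e^(−rT)·N(d₂)
   = 224.8583·0.672322 − 208.8830·0.985699·0.439713 = 60.641997
B₀ = V₀ − E₀ = 224.8583 − 60.641997 = 164.216303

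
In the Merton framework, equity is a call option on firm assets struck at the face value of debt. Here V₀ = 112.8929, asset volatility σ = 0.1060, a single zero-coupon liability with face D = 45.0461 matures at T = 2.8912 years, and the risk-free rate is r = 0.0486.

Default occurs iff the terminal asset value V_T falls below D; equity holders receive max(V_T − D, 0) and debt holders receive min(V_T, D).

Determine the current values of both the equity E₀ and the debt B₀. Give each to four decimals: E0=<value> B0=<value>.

d₁ = [ln(V₀/D) + (r + σ²/2)T] / (σ√T)
   = [ln(112.8929/45.0461) + (0.0486 + 0.5·0.1060²)·2.8912] / (0.1060·√2.8912)
   = [0.918753 + 0.156755] / 0.180237 = 5.967176
d₂ = d₁ − σ√T = 5.967176 − 0.180237 = 5.786938
N(d₁) = 1.000000,  N(d₂) = 1.000000,  e^(−rT) = 0.868913
E₀ = V₀·N(d₁) − D·e^(−rT)·N(d₂)
   = 112.8929·1.000000 − 45.0461·0.868913·1.000000 = 73.751760
B₀ = V₀ − E₀ = 112.8929 − 73.751760 = 39.141140

E0=73.7518 B0=39.1411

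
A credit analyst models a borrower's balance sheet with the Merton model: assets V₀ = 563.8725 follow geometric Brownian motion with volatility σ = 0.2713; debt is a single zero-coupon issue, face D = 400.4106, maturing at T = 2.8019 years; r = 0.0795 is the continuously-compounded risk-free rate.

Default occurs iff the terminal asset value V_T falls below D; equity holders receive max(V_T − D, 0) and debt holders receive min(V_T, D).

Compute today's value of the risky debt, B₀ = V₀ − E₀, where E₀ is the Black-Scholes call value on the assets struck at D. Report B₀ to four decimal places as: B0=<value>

d₁ = [ln(V₀/D) + (r + σ²/2)T] / (σ√T)
   = [ln(563.8725/400.4106) + (0.0795 + 0.5·0.2713²)·2.8019] / (0.2713·√2.8019)
   = [0.342338 + 0.325866] / 0.454126 = 1.471407
d₂ = d₁ − σ√T = 1.471407 − 0.454126 = 1.017281
N(d₁) = 0.929409,  N(d₂) = 0.845490,  e^(−rT) = 0.800314
E₀ = V₀·N(d₁) − D·e^(−rT)·N(d₂)
   = 563.8725·0.929409 − 400.4106·0.800314·0.845490 = 253.127528
B₀ = V₀ − E₀ = 563.8725 − 253.127528 = 310.744972

B0=310.7450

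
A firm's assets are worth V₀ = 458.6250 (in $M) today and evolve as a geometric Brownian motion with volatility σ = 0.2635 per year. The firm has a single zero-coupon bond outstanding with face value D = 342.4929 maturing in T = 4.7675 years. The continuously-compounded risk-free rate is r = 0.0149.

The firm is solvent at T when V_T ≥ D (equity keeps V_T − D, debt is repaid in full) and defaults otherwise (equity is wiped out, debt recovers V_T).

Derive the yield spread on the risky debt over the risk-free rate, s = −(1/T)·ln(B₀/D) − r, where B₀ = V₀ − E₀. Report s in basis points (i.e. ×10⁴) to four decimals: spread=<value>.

spread=240.0586

d₁ = [ln(V₀/D) + (r + σ²/2)T] / (σ√T)
   = [ln(458.6250/342.4929) + (0.0149 + 0.5·0.2635²)·4.7675] / (0.2635·√4.7675)
   = [0.291982 + 0.236545] / 0.575342 = 0.918631
d₂ = d₁ − σ√T = 0.918631 − 0.575342 = 0.343289
N(d₁) = 0.820856,  N(d₂) = 0.634310,  e^(−rT) = 0.931429
E₀ = V₀·N(d₁) − D·e^(−rT)·N(d₂)
   = 458.6250·0.820856 − 342.4929·0.931429·0.634310 = 174.115332
B₀ = V₀ − E₀ = 458.6250 − 174.115332 = 284.509668
spread = −(1/T)·ln(B₀/D) − r = −(1/4.7675)·ln(284.509668/342.4929) − 0.0149 = 0.02400586
in basis points: 0.02400586 × 10⁴ = 240.0586 bp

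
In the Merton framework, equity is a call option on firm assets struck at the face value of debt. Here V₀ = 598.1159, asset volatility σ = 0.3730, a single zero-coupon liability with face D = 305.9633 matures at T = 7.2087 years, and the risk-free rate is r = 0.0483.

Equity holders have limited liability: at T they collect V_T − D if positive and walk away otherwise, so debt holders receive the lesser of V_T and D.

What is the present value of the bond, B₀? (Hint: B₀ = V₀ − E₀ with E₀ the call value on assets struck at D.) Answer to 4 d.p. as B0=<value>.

B0=189.1916

d₁ = [ln(V₀/D) + (r + σ²/2)T] / (σ√T)
   = [ln(598.1159/305.9633) + (0.0483 + 0.5·0.3730²)·7.2087] / (0.3730·√7.2087)
   = [0.670319 + 0.849650] / 1.001469 = 1.517740
d₂ = d₁ − σ√T = 1.517740 − 1.001469 = 0.516272
N(d₁) = 0.935460,  N(d₂) = 0.697168,  e^(−rT) = 0.705972
E₀ = V₀·N(d₁) − D·e^(−rT)·N(d₂)
   = 598.1159·0.935460 − 305.9633·0.705972·0.697168 = 408.924328
B₀ = V₀ − E₀ = 598.1159 − 408.924328 = 189.191572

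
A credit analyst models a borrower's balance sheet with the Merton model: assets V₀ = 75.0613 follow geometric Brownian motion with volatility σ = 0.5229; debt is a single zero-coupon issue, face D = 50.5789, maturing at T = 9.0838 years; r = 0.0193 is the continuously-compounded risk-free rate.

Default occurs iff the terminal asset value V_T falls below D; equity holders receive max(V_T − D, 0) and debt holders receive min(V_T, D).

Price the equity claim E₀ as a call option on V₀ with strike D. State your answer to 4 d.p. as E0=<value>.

d₁ = [ln(V₀/D) + (r + σ²/2)T] / (σ√T)
   = [ln(75.0613/50.5789) + (0.0193 + 0.5·0.5229²)·9.0838] / (0.5229·√9.0838)
   = [0.394771 + 1.417184] / 1.575986 = 1.149727
d₂ = d₁ − σ√T = 1.149727 − 1.575986 = -0.426259
N(d₁) = 0.874872,  N(d₂) = 0.334960,  e^(−rT) = 0.839191
E₀ = V₀·N(d₁) − D·e^(−rT)·N(d₂)
   = 75.0613·0.874872 − 50.5789·0.839191·0.334960 = 51.451548

E0=51.4515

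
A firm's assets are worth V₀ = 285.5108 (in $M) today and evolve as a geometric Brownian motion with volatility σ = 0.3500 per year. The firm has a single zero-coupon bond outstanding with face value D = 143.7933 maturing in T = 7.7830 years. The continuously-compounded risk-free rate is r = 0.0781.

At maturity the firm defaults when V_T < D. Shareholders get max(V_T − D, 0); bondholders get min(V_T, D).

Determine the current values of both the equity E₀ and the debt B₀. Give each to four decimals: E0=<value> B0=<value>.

E0=213.0144 B0=72.4964

d₁ = [ln(V₀/D) + (r + σ²/2)T] / (σ√T)
   = [ln(285.5108/143.7933) + (0.0781 + 0.5·0.3500²)·7.7830] / (0.3500·√7.7830)
   = [0.685903 + 1.084561] / 0.976431 = 1.813199
d₂ = d₁ − σ√T = 1.813199 − 0.976431 = 0.836768
N(d₁) = 0.965099,  N(d₂) = 0.798639,  e^(−rT) = 0.544519
E₀ = V₀·N(d₁) − D·e^(−rT)·N(d₂)
   = 285.5108·0.965099 − 143.7933·0.544519·0.798639 = 213.014358
B₀ = V₀ − E₀ = 285.5108 − 213.014358 = 72.496442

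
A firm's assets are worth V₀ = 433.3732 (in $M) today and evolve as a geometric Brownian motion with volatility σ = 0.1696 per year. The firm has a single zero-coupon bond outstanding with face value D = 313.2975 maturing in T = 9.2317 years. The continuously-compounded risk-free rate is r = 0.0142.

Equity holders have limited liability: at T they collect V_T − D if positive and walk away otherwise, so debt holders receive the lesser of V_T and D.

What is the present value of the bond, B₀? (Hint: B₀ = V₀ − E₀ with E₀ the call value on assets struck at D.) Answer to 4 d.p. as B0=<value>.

d₁ = [ln(V₀/D) + (r + σ²/2)T] / (σ√T)
   = [ln(433.3732/313.2975) + (0.0142 + 0.5·0.1696²)·9.2317] / (0.1696·√9.2317)
   = [0.324446 + 0.263861] / 0.515308 = 1.141662
d₂ = d₁ − σ√T = 1.141662 − 0.515308 = 0.626354
N(d₁) = 0.873203,  N(d₂) = 0.734459,  e^(−rT) = 0.877139
E₀ = V₀·N(d₁) − D·e^(−rT)·N(d₂)
   = 433.3732·0.873203 − 313.2975·0.877139·0.734459 = 176.589474
B₀ = V₀ − E₀ = 433.3732 − 176.589474 = 256.783726

B0=256.7837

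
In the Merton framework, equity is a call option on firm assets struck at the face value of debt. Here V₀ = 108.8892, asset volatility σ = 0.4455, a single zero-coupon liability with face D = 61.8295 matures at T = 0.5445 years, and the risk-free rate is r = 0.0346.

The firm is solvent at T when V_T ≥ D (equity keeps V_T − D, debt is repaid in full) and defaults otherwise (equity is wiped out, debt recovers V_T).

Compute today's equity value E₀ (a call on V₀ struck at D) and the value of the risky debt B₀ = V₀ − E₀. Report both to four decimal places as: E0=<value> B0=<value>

d₁ = [ln(V₀/D) + (r + σ²/2)T] / (σ√T)
   = [ln(108.8892/61.8295) + (0.0346 + 0.5·0.4455²)·0.5445] / (0.4455·√0.5445)
   = [0.565950 + 0.072873] / 0.328736 = 1.943275
d₂ = d₁ − σ√T = 1.943275 − 0.328736 = 1.614539
N(d₁) = 0.974009,  N(d₂) = 0.946795,  e^(−rT) = 0.981337
E₀ = V₀·N(d₁) − D·e^(−rT)·N(d₂)
   = 108.8892·0.974009 − 61.8295·0.981337·0.946795 = 48.611712
B₀ = V₀ − E₀ = 108.8892 − 48.611712 = 60.277488

E0=48.6117 B0=60.2775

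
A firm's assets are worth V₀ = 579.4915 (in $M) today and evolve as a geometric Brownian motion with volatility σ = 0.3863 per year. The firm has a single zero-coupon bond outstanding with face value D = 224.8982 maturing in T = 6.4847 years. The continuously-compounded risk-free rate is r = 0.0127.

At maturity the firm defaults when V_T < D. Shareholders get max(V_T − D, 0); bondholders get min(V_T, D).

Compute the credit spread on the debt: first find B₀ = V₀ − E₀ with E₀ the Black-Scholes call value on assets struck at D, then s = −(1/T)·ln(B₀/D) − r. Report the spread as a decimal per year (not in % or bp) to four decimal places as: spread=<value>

spread=0.0190

d₁ = [ln(V₀/D) + (r + σ²/2)T] / (σ√T)
   = [ln(579.4915/224.8982) + (0.0127 + 0.5·0.3863²)·6.4847] / (0.3863·√6.4847)
   = [0.946503 + 0.566204] / 0.983716 = 1.537748
d₂ = d₁ − σ√T = 1.537748 − 0.983716 = 0.554032
N(d₁) = 0.937945,  N(d₂) = 0.710222,  e^(−rT) = 0.920944
E₀ = V₀·N(d₁) − D·e^(−rT)·N(d₂)
   = 579.4915·0.937945 − 224.8982·0.920944·0.710222 = 396.430896
B₀ = V₀ − E₀ = 579.4915 − 396.430896 = 183.060604
spread = −(1/T)·ln(B₀/D) − r = −(1/6.4847)·ln(183.060604/224.8982) − 0.0127 = 0.01904096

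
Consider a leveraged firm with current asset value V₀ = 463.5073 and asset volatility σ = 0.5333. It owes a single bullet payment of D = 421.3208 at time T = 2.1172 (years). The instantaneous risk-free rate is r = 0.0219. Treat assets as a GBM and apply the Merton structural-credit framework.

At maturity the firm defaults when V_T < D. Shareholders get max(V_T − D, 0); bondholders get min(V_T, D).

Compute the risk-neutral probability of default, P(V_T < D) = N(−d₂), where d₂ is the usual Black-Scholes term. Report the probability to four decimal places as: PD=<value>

PD=0.5813

d₁ = [ln(V₀/D) + (r + σ²/2)T] / (σ√T)
   = [ln(463.5073/421.3208) + (0.0219 + 0.5·0.5333²)·2.1172] / (0.5333·√2.1172)
   = [0.095428 + 0.347442] / 0.775984 = 0.570720
d₂ = d₁ − σ√T = 0.570720 − 0.775984 = -0.205263
risk-neutral PD = N(−d₂) = N(0.205263) = 0.581317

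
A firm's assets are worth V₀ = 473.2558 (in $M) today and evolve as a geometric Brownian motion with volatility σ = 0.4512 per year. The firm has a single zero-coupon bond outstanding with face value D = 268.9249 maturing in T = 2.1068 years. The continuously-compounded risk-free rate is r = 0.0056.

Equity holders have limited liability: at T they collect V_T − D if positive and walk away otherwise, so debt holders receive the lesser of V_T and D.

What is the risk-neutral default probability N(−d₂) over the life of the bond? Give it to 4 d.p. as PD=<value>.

PD=0.2899

d₁ = [ln(V₀/D) + (r + σ²/2)T] / (σ√T)
   = [ln(473.2558/268.9249) + (0.0056 + 0.5·0.4512²)·2.1068] / (0.4512·√2.1068)
   = [0.565204 + 0.226251] / 0.654909 = 1.208496
d₂ = d₁ − σ√T = 1.208496 − 0.654909 = 0.553588
risk-neutral PD = N(−d₂) = N(-0.553588) = 0.289931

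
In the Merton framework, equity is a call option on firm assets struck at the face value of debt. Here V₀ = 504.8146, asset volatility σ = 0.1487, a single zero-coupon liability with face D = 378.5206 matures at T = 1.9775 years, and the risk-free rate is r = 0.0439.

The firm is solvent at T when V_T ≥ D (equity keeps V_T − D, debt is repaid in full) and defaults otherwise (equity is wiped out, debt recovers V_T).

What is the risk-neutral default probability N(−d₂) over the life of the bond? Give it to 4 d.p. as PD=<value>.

d₁ = [ln(V₀/D) + (r + σ²/2)T] / (σ√T)
   = [ln(504.8146/378.5206) + (0.0439 + 0.5·0.1487²)·1.9775] / (0.1487·√1.9775)
   = [0.287921 + 0.108675] / 0.209107 = 1.896614
d₂ = d₁ − σ√T = 1.896614 − 0.209107 = 1.687507
risk-neutral PD = N(−d₂) = N(-1.687507) = 0.045753

PD=0.0458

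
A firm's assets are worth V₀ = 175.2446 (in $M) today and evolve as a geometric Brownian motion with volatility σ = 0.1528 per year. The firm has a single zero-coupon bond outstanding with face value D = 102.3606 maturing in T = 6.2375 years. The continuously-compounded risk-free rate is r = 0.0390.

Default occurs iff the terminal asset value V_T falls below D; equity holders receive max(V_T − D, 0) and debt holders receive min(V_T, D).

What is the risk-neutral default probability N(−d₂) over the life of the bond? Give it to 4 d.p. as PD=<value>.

d₁ = [ln(V₀/D) + (r + σ²/2)T] / (σ√T)
   = [ln(175.2446/102.3606) + (0.0390 + 0.5·0.1528²)·6.2375] / (0.1528·√6.2375)
   = [0.537681 + 0.316079] / 0.381618 = 2.237211
d₂ = d₁ − σ√T = 2.237211 − 0.381618 = 1.855593
risk-neutral PD = N(−d₂) = N(-1.855593) = 0.031756

PD=0.0318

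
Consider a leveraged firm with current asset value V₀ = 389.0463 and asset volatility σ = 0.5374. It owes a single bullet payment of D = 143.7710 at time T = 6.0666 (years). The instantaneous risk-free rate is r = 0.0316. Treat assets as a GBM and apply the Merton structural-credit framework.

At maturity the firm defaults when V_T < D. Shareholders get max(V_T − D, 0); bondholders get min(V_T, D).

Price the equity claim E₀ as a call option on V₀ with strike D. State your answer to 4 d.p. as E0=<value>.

E0=295.5113

d₁ = [ln(V₀/D) + (r + σ²/2)T] / (σ√T)
   = [ln(389.0463/143.7710) + (0.0316 + 0.5·0.5374²)·6.0666] / (0.5374·√6.0666)
   = [0.995477 + 1.067718] / 1.323641 = 1.558726
d₂ = d₁ − σ√T = 1.558726 − 1.323641 = 0.235085
N(d₁) = 0.940469,  N(d₂) = 0.592929,  e^(−rT) = 0.825551
E₀ = V₀·N(d₁) − D·e^(−rT)·N(d₂)
   = 389.0463·0.940469 − 143.7710·0.825551·0.592929 = 295.511301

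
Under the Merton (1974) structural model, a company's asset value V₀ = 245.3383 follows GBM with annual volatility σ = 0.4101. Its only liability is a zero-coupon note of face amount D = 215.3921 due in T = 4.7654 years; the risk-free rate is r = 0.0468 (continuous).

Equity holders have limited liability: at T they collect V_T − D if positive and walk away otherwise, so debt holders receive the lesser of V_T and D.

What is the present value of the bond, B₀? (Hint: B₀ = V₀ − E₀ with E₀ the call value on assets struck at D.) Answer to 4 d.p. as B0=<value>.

B0=131.5505

d₁ = [ln(V₀/D) + (r + σ²/2)T] / (σ√T)
   = [ln(245.3383/215.3921) + (0.0468 + 0.5·0.4101²)·4.7654] / (0.4101·√4.7654)
   = [0.130178 + 0.623748] / 0.895240 = 0.842150
d₂ = d₁ − σ√T = 0.842150 − 0.895240 = -0.053090
N(d₁) = 0.800148,  N(d₂) = 0.478830,  e^(−rT) = 0.800098
E₀ = V₀·N(d₁) − D·e^(−rT)·N(d₂)
   = 245.3383·0.800148 − 215.3921·0.800098·0.478830 = 113.787834
B₀ = V₀ − E₀ = 245.3383 − 113.787834 = 131.550466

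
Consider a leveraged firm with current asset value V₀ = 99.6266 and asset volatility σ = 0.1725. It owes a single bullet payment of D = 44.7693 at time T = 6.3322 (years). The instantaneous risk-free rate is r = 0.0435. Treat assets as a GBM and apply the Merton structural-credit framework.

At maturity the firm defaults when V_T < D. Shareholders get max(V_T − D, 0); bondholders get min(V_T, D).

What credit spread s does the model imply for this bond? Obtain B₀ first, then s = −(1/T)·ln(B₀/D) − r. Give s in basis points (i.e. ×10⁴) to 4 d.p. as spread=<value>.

spread=2.4757

d₁ = [ln(V₀/D) + (r + σ²/2)T] / (σ√T)
   = [ln(99.6266/44.7693) + (0.0435 + 0.5·0.1725²)·6.3322] / (0.1725·√6.3322)
   = [0.799907 + 0.369662] / 0.434077 = 2.694383
d₂ = d₁ − σ√T = 2.694383 − 0.434077 = 2.260306
N(d₁) = 0.996474,  N(d₂) = 0.988099,  e^(−rT) = 0.759230
E₀ = V₀·N(d₁) − D·e^(−rT)·N(d₂)
   = 99.6266·0.996474 − 44.7693·0.759230·0.988099 = 65.689653
B₀ = V₀ − E₀ = 99.6266 − 65.689653 = 33.936947
spread = −(1/T)·ln(B₀/D) − r = −(1/6.3322)·ln(33.936947/44.7693) − 0.0435 = 0.00024757
in basis points: 0.00024757 × 10⁴ = 2.4757 bp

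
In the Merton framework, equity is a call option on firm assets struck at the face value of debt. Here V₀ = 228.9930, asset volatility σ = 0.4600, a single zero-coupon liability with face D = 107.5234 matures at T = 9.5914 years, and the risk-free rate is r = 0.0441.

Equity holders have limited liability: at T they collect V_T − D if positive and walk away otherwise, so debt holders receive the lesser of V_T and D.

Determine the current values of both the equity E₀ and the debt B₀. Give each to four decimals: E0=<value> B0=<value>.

d₁ = [ln(V₀/D) + (r + σ²/2)T] / (σ√T)
   = [ln(228.9930/107.5234) + (0.0441 + 0.5·0.4600²)·9.5914] / (0.4600·√9.5914)
   = [0.755983 + 1.437751] / 1.424619 = 1.539874
d₂ = d₁ − σ√T = 1.539874 − 1.424619 = 0.115254
N(d₁) = 0.938204,  N(d₂) = 0.545878,  e^(−rT) = 0.655091
E₀ = V₀·N(d₁) − D·e^(−rT)·N(d₂)
   = 228.9930·0.938204 − 107.5234·0.655091·0.545878 = 176.391872
B₀ = V₀ − E₀ = 228.9930 − 176.391872 = 52.601128

E0=176.3919 B0=52.6011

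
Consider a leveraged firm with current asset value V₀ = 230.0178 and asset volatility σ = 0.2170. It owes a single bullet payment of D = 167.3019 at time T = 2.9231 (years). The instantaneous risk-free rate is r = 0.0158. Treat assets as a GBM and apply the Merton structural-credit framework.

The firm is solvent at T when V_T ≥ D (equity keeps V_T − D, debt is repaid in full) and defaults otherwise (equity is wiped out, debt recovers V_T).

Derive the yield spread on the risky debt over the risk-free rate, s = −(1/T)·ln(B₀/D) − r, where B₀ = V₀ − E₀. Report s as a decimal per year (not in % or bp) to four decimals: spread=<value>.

d₁ = [ln(V₀/D) + (r + σ²/2)T] / (σ√T)
   = [ln(230.0178/167.3019) + (0.0158 + 0.5·0.2170²)·2.9231] / (0.2170·√2.9231)
   = [0.318357 + 0.115008] / 0.371007 = 1.168078
d₂ = d₁ − σ√T = 1.168078 − 0.371007 = 0.797072
N(d₁) = 0.878612,  N(d₂) = 0.787295,  e^(−rT) = 0.954865
E₀ = V₀·N(d₁) − D·e^(−rT)·N(d₂)
   = 230.0178·0.878612 − 167.3019·0.954865·0.787295 = 76.325451
B₀ = V₀ − E₀ = 230.0178 − 76.325451 = 153.692349
spread = −(1/T)·ln(B₀/D) − r = −(1/2.9231)·ln(153.692349/167.3019) − 0.0158 = 0.01322641

spread=0.0132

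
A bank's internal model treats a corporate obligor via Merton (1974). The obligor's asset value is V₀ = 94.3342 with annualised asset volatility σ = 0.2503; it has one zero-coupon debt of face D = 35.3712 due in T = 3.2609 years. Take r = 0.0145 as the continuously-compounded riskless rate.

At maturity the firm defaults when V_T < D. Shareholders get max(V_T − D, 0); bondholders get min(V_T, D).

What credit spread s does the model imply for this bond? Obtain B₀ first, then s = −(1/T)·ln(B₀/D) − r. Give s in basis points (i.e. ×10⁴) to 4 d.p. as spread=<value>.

d₁ = [ln(V₀/D) + (r + σ²/2)T] / (σ√T)
   = [ln(94.3342/35.3712) + (0.0145 + 0.5·0.2503²)·3.2609] / (0.2503·√3.2609)
   = [0.980946 + 0.149431] / 0.451991 = 2.500884
d₂ = d₁ − σ√T = 2.500884 − 0.451991 = 2.048894
N(d₁) = 0.993806,  N(d₂) = 0.979764,  e^(−rT) = 0.953817
E₀ = V₀·N(d₁) − D·e^(−rT)·N(d₂)
   = 94.3342·0.993806 − 35.3712·0.953817·0.979764 = 60.694936
B₀ = V₀ − E₀ = 94.3342 − 60.694936 = 33.639264
spread = −(1/T)·ln(B₀/D) − r = −(1/3.2609)·ln(33.639264/35.3712) − 0.0145 = 0.00089574
in basis points: 0.00089574 × 10⁴ = 8.9574 bp

spread=8.9574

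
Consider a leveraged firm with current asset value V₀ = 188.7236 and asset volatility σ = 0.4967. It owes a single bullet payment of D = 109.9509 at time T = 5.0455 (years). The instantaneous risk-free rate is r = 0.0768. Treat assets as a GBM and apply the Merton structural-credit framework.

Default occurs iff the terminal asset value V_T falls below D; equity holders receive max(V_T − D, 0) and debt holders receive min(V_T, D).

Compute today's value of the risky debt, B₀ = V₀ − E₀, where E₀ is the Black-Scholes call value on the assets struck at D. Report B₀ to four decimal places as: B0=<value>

d₁ = [ln(V₀/D) + (r + σ²/2)T] / (σ√T)
   = [ln(188.7236/109.9509) + (0.0768 + 0.5·0.4967²)·5.0455] / (0.4967·√5.0455)
   = [0.540250 + 1.009884] / 1.115697 = 1.389386
d₂ = d₁ − σ√T = 1.389386 − 1.115697 = 0.273689
N(d₁) = 0.917642,  N(d₂) = 0.607838,  e^(−rT) = 0.678755
E₀ = V₀·N(d₁) − D·e^(−rT)·N(d₂)
   = 188.7236·0.917642 − 109.9509·0.678755·0.607838 = 127.817933
B₀ = V₀ − E₀ = 188.7236 − 127.817933 = 60.905667

B0=60.9057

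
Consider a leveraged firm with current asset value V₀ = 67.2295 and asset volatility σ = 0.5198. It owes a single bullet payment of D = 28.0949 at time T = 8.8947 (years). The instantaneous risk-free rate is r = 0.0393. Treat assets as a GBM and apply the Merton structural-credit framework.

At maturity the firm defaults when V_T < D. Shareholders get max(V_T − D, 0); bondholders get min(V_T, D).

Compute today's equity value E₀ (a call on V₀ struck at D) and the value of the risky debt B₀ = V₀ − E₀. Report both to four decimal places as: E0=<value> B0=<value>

d₁ = [ln(V₀/D) + (r + σ²/2)T] / (σ√T)
   = [ln(67.2295/28.0949) + (0.0393 + 0.5·0.5198²)·8.8947] / (0.5198·√8.8947)
   = [0.872524 + 1.551200] / 1.550251 = 1.563440
d₂ = d₁ − σ√T = 1.563440 − 1.550251 = 0.013190
N(d₁) = 0.941025,  N(d₂) = 0.505262,  e^(−rT) = 0.704997
E₀ = V₀·N(d₁) − D·e^(−rT)·N(d₂)
   = 67.2295·0.941025 − 28.0949·0.704997·0.505262 = 53.257043
B₀ = V₀ − E₀ = 67.2295 − 53.257043 = 13.972457

E0=53.2570 B0=13.9725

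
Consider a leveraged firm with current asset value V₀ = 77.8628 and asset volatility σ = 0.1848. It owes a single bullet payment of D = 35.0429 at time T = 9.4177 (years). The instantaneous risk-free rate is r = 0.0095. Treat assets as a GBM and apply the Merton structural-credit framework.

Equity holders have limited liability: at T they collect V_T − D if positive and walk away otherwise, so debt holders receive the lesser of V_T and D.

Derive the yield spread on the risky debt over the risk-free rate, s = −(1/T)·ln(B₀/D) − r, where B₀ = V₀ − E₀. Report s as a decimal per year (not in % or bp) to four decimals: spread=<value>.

spread=0.0023

d₁ = [ln(V₀/D) + (r + σ²/2)T] / (σ√T)
   = [ln(77.8628/35.0429) + (0.0095 + 0.5·0.1848²)·9.4177] / (0.1848·√9.4177)
   = [0.798375 + 0.250280] / 0.567119 = 1.849092
d₂ = d₁ − σ√T = 1.849092 − 0.567119 = 1.281973
N(d₁) = 0.967778,  N(d₂) = 0.900074,  e^(−rT) = 0.914417
E₀ = V₀·N(d₁) − D·e^(−rT)·N(d₂)
   = 77.8628·0.967778 − 35.0429·0.914417·0.900074 = 46.512063
B₀ = V₀ − E₀ = 77.8628 − 46.512063 = 31.350737
spread = −(1/T)·ln(B₀/D) − r = −(1/9.4177)·ln(31.350737/35.0429) − 0.0095 = 0.00232191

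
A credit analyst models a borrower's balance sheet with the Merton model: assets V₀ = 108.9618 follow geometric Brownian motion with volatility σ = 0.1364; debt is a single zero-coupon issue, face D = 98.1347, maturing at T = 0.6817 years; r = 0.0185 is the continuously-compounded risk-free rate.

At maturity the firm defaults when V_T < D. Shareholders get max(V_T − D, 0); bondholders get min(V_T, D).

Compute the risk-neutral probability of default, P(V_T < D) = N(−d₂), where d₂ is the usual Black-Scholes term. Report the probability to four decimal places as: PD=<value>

PD=0.1623

d₁ = [ln(V₀/D) + (r + σ²/2)T] / (σ√T)
   = [ln(108.9618/98.1347) + (0.0185 + 0.5·0.1364²)·0.6817] / (0.1364·√0.6817)
   = [0.104656 + 0.018953] / 0.112619 = 1.097590
d₂ = d₁ − σ√T = 1.097590 − 0.112619 = 0.984971
risk-neutral PD = N(−d₂) = N(-0.984971) = 0.162319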